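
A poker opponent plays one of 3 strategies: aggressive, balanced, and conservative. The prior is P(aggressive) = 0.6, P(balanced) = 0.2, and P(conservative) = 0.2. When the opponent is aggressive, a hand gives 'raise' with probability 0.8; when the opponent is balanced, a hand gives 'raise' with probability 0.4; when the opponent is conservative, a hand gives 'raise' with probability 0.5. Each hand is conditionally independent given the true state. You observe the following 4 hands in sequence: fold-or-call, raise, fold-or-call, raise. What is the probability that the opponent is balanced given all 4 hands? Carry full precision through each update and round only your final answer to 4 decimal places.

After 'fold-or-call': normaliser = 0.2·0.6000 + 0.6·0.2000 + 0.5·0.2000; P(aggressive) ≈ 0.3529, P(balanced) ≈ 0.3529, P(conservative) ≈ 0.2941
After 'raise': normaliser = 0.8·0.3529 + 0.4·0.3529 + 0.5·0.2941; P(aggressive) ≈ 0.4948, P(balanced) ≈ 0.2474, P(conservative) ≈ 0.2577
After 'fold-or-call': normaliser = 0.2·0.4948 + 0.6·0.2474 + 0.5·0.2577; P(aggressive) ≈ 0.2630, P(balanced) ≈ 0.3945, P(conservative) ≈ 0.3425
After 'raise': normaliser = 0.8·0.2630 + 0.4·0.3945 + 0.5·0.3425; P(aggressive) ≈ 0.3900, P(balanced) ≈ 0.2925, P(conservative) ≈ 0.3174

0.2925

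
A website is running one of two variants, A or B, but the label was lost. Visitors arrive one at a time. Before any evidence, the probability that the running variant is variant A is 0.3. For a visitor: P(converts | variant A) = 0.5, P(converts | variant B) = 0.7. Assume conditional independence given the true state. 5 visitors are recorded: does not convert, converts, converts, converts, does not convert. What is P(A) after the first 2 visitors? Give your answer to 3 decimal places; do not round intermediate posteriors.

0.338

After 'does not convert': P(A) = 0.5·0.3000 / (0.5·0.3000 + 0.3·0.7000) ≈ 0.4167
After 'converts': P(A) = 0.5·0.4167 / (0.5·0.4167 + 0.7·0.5833) ≈ 0.3378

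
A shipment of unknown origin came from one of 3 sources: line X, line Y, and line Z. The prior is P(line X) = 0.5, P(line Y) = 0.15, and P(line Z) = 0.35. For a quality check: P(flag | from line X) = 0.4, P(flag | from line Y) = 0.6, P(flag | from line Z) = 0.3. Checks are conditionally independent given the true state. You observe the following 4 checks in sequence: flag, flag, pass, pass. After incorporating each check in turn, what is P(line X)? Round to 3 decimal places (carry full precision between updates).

0.545

After 'flag': normaliser = 0.4·0.5000 + 0.6·0.1500 + 0.3·0.3500; P(line X) ≈ 0.5063, P(line Y) ≈ 0.2278, P(line Z) ≈ 0.2658
After 'flag': normaliser = 0.4·0.5063 + 0.6·0.2278 + 0.3·0.2658; P(line X) ≈ 0.4834, P(line Y) ≈ 0.3263, P(line Z) ≈ 0.1903
After 'pass': normaliser = 0.6·0.4834 + 0.4·0.3263 + 0.7·0.1903; P(line X) ≈ 0.5237, P(line Y) ≈ 0.2357, P(line Z) ≈ 0.2406
After 'pass': normaliser = 0.6·0.5237 + 0.4·0.2357 + 0.7·0.2406; P(line X) ≈ 0.5447, P(line Y) ≈ 0.1634, P(line Z) ≈ 0.2919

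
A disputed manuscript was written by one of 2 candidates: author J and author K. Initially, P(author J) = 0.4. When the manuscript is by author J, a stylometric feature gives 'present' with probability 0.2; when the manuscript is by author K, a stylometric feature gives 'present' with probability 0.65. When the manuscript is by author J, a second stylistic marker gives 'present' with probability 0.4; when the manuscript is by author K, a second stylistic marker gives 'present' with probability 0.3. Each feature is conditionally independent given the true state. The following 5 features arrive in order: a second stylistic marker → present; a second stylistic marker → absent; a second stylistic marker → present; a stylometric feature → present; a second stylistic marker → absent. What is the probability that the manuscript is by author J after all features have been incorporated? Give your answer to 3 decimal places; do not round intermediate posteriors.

0.211

After a second stylistic marker='present': P(author J) = 0.4·0.4000 / (0.4·0.4000 + 0.3·0.6000) ≈ 0.4706
After a second stylistic marker='absent': P(author J) = 0.6·0.4706 / (0.6·0.4706 + 0.7·0.5294) ≈ 0.4324
After a second stylistic marker='present': P(author J) = 0.4·0.4324 / (0.4·0.4324 + 0.3·0.5676) ≈ 0.5039
After a stylometric feature='present': P(author J) = 0.2·0.5039 / (0.2·0.5039 + 0.65·0.4961) ≈ 0.2381
After a second stylistic marker='absent': P(author J) = 0.6·0.2381 / (0.6·0.2381 + 0.7·0.7619) ≈ 0.2113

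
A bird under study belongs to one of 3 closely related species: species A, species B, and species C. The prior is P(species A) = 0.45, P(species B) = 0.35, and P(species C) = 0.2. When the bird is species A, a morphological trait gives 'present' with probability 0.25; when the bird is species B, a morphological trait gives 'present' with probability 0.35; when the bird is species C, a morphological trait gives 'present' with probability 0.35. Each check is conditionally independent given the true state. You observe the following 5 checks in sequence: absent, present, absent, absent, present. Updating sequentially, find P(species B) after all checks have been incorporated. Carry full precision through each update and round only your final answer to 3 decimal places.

Each posterior becomes the prior for the next update.
After 'absent': normaliser = 0.75·0.4500 + 0.65·0.3500 + 0.65·0.2000; P(species A) ≈ 0.4856, P(species B) ≈ 0.3273, P(species C) ≈ 0.1871
After 'present': normaliser = 0.25·0.4856 + 0.35·0.3273 + 0.35·0.1871; P(species A) ≈ 0.4027, P(species B) ≈ 0.3801, P(species C) ≈ 0.2172
After 'absent': normaliser = 0.75·0.4027 + 0.65·0.3801 + 0.65·0.2172; P(species A) ≈ 0.4376, P(species B) ≈ 0.3579, P(species C) ≈ 0.2045
After 'absent': normaliser = 0.75·0.4376 + 0.65·0.3579 + 0.65·0.2045; P(species A) ≈ 0.4731, P(species B) ≈ 0.3353, P(species C) ≈ 0.1916
After 'present': normaliser = 0.25·0.4731 + 0.35·0.3353 + 0.35·0.1916; P(species A) ≈ 0.3907, P(species B) ≈ 0.3877, P(species C) ≈ 0.2216

0.388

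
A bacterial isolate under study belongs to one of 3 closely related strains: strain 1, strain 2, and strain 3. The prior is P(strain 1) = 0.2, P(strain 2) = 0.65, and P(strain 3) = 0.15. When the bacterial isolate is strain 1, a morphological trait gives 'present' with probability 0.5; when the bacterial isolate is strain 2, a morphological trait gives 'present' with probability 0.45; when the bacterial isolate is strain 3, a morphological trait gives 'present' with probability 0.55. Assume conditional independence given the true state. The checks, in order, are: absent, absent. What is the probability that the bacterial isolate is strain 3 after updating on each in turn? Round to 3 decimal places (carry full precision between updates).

0.110

After 'absent': normaliser = 0.5·0.2000 + 0.55·0.6500 + 0.45·0.1500; P(strain 1) ≈ 0.1905, P(strain 2) ≈ 0.6810, P(strain 3) ≈ 0.1286
After 'absent': normaliser = 0.5·0.1905 + 0.55·0.6810 + 0.45·0.1286; P(strain 1) ≈ 0.1805, P(strain 2) ≈ 0.7098, P(strain 3) ≈ 0.1097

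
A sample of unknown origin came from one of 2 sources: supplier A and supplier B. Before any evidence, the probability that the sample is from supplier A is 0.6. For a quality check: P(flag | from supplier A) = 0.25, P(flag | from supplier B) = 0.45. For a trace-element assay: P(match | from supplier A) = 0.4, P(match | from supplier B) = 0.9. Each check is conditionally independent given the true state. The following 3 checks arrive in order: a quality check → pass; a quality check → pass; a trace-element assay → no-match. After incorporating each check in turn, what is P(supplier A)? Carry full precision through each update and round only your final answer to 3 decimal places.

0.944

After a quality check='pass': P(supplier A) = 0.75·0.6000 / (0.75·0.6000 + 0.55·0.4000) ≈ 0.6716
After a quality check='pass': P(supplier A) = 0.75·0.6716 / (0.75·0.6716 + 0.55·0.3284) ≈ 0.7361
After a trace-element assay='no-match': P(supplier A) = 0.6·0.7361 / (0.6·0.7361 + 0.1·0.2639) ≈ 0.9436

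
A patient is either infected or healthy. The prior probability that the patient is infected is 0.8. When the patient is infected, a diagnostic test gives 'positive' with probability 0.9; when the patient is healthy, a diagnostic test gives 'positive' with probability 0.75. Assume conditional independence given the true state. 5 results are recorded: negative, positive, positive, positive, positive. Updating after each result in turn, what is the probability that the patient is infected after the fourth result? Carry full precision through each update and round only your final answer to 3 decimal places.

0.734

After 'negative': P(infected) = 0.1·0.8000 / (0.1·0.8000 + 0.25·0.2000) ≈ 0.6154
After 'positive': P(infected) = 0.9·0.6154 / (0.9·0.6154 + 0.75·0.3846) ≈ 0.6575
After 'positive': P(infected) = 0.9·0.6575 / (0.9·0.6575 + 0.75·0.3425) ≈ 0.6973
After 'positive': P(infected) = 0.9·0.6973 / (0.9·0.6973 + 0.75·0.3027) ≈ 0.7344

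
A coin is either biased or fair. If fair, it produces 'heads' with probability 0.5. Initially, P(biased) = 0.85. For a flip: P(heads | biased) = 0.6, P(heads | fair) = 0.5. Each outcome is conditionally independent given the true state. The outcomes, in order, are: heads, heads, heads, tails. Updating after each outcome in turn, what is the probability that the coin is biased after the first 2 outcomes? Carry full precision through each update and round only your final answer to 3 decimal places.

0.891

After 'heads': P(biased) = 0.6·0.8500 / (0.6·0.8500 + 0.5·0.1500) ≈ 0.8718
After 'heads': P(biased) = 0.6·0.8718 / (0.6·0.8718 + 0.5·0.1282) ≈ 0.8908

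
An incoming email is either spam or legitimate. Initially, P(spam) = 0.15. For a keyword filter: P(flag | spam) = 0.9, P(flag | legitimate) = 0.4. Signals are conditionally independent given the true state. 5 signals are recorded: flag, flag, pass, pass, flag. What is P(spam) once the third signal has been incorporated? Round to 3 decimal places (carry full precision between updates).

Apply Bayes' rule sequentially, carrying P(spam) forward.
After 'flag': P(spam) = 0.9·0.1500 / (0.9·0.1500 + 0.4·0.8500) ≈ 0.2842
After 'flag': P(spam) = 0.9·0.2842 / (0.9·0.2842 + 0.4·0.7158) ≈ 0.4718
After 'pass': P(spam) = 0.1·0.4718 / (0.1·0.4718 + 0.6·0.5282) ≈ 0.1296

0.130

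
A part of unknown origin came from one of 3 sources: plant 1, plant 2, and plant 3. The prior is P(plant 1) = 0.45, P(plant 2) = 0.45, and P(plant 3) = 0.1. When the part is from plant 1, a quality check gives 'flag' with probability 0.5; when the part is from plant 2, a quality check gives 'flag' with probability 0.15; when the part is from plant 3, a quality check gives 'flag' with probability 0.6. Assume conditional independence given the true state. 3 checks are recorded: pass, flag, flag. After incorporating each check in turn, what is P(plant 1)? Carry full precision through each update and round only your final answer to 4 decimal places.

0.7097

After 'pass': normaliser = 0.5·0.4500 + 0.85·0.4500 + 0.4·0.1000; P(plant 1) ≈ 0.3475, P(plant 2) ≈ 0.5907, P(plant 3) ≈ 0.0618
After 'flag': normaliser = 0.5·0.3475 + 0.15·0.5907 + 0.6·0.0618; P(plant 1) ≈ 0.5803, P(plant 2) ≈ 0.2959, P(plant 3) ≈ 0.1238
After 'flag': normaliser = 0.5·0.5803 + 0.15·0.2959 + 0.6·0.1238; P(plant 1) ≈ 0.7097, P(plant 2) ≈ 0.1086, P(plant 3) ≈ 0.1817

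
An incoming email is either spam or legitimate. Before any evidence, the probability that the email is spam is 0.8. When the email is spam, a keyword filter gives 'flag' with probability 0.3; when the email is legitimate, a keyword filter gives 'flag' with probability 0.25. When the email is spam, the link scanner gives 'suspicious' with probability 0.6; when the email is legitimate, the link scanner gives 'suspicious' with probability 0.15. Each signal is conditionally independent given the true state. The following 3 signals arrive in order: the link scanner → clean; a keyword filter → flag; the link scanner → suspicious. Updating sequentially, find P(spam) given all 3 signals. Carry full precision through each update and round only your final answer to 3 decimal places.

After the link scanner='clean': P(spam) = 0.4·0.8000 / (0.4·0.8000 + 0.85·0.2000) ≈ 0.6531
After a keyword filter='flag': P(spam) = 0.3·0.6531 / (0.3·0.6531 + 0.25·0.3469) ≈ 0.6931
After the link scanner='suspicious': P(spam) = 0.6·0.6931 / (0.6·0.6931 + 0.15·0.3069) ≈ 0.9004

0.900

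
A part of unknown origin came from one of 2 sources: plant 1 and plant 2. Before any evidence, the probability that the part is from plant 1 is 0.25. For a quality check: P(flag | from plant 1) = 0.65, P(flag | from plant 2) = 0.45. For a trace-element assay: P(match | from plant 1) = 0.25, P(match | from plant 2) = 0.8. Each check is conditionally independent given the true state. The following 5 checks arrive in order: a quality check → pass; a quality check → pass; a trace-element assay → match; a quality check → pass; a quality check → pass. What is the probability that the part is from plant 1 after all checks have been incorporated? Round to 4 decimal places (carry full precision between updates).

0.0168

After a quality check='pass': P(plant 1) = 0.35·0.2500 / (0.35·0.2500 + 0.55·0.7500) ≈ 0.1750
After a quality check='pass': P(plant 1) = 0.35·0.1750 / (0.35·0.1750 + 0.55·0.8250) ≈ 0.1189
After a trace-element assay='match': P(plant 1) = 0.25·0.1189 / (0.25·0.1189 + 0.8·0.8811) ≈ 0.0405
After a quality check='pass': P(plant 1) = 0.35·0.0405 / (0.35·0.0405 + 0.55·0.9595) ≈ 0.0261
After a quality check='pass': P(plant 1) = 0.35·0.0261 / (0.35·0.0261 + 0.55·0.9739) ≈ 0.0168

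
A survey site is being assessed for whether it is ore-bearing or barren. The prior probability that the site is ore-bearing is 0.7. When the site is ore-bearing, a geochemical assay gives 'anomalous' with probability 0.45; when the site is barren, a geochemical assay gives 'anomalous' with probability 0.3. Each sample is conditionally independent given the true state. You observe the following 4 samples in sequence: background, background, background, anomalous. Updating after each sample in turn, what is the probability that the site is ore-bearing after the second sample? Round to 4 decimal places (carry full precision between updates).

0.5902

After 'background': P(ore) = 0.55·0.7000 / (0.55·0.7000 + 0.7·0.3000) ≈ 0.6471
After 'background': P(ore) = 0.55·0.6471 / (0.55·0.6471 + 0.7·0.3529) ≈ 0.5902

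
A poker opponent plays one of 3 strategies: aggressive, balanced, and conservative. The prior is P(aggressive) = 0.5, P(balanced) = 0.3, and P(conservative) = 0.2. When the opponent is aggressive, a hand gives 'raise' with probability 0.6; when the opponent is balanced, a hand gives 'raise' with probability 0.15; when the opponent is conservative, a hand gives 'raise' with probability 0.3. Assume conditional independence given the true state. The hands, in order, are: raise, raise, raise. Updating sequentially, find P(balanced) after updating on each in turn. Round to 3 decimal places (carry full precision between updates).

Apply Bayes' rule sequentially, carrying P(balanced) forward.
After 'raise': normaliser = 0.6·0.5000 + 0.15·0.3000 + 0.3·0.2000; P(aggressive) ≈ 0.7407, P(balanced) ≈ 0.1111, P(conservative) ≈ 0.1481
After 'raise': normaliser = 0.6·0.7407 + 0.15·0.1111 + 0.3·0.1481; P(aggressive) ≈ 0.8791, P(balanced) ≈ 0.0330, P(conservative) ≈ 0.0879
After 'raise': normaliser = 0.6·0.8791 + 0.15·0.0330 + 0.3·0.0879; P(aggressive) ≈ 0.9440, P(balanced) ≈ 0.0088, P(conservative) ≈ 0.0472

0.009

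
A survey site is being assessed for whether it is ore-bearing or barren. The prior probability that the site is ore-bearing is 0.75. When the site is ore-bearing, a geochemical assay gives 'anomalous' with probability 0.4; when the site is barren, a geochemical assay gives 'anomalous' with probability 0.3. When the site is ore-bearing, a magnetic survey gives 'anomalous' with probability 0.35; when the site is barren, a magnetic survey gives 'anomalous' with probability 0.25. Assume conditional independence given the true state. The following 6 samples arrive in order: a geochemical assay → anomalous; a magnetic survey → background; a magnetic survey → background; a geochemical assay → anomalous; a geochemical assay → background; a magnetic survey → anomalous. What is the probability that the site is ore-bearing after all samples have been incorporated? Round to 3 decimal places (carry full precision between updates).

0.828

After a geochemical assay='anomalous': P(ore) = 0.4·0.7500 / (0.4·0.7500 + 0.3·0.2500) ≈ 0.8000
After a magnetic survey='background': P(ore) = 0.65·0.8000 / (0.65·0.8000 + 0.75·0.2000) ≈ 0.7761
After a magnetic survey='background': P(ore) = 0.65·0.7761 / (0.65·0.7761 + 0.75·0.2239) ≈ 0.7503
After a geochemical assay='anomalous': P(ore) = 0.4·0.7503 / (0.4·0.7503 + 0.3·0.2497) ≈ 0.8002
After a geochemical assay='background': P(ore) = 0.6·0.8002 / (0.6·0.8002 + 0.7·0.1998) ≈ 0.7745
After a magnetic survey='anomalous': P(ore) = 0.35·0.7745 / (0.35·0.7745 + 0.25·0.2255) ≈ 0.8278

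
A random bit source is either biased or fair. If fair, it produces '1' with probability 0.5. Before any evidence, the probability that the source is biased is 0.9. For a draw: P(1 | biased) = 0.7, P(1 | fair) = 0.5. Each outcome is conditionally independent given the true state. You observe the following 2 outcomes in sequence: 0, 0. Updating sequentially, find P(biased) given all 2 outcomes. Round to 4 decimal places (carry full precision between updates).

0.7642

Apply Bayes' rule sequentially, carrying P(biased) forward.
After '0': P(biased) = 0.3·0.9000 / (0.3·0.9000 + 0.5·0.1000) ≈ 0.8438
After '0': P(biased) = 0.3·0.8438 / (0.3·0.8438 + 0.5·0.1562) ≈ 0.7642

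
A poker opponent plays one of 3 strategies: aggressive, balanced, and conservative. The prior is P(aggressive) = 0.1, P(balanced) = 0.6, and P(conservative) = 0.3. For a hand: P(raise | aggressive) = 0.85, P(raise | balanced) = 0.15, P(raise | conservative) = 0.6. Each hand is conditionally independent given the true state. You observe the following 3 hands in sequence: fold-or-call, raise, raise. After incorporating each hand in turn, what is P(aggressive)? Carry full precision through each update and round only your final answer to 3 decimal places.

After 'fold-or-call': normaliser = 0.15·0.1000 + 0.85·0.6000 + 0.4·0.3000; P(aggressive) ≈ 0.0233, P(balanced) ≈ 0.7907, P(conservative) ≈ 0.1860
After 'raise': normaliser = 0.85·0.0233 + 0.15·0.7907 + 0.6·0.1860; P(aggressive) ≈ 0.0791, P(balanced) ≈ 0.4744, P(conservative) ≈ 0.4465
After 'raise': normaliser = 0.85·0.0791 + 0.15·0.4744 + 0.6·0.4465; P(aggressive) ≈ 0.1654, P(balanced) ≈ 0.1752, P(conservative) ≈ 0.6594

0.165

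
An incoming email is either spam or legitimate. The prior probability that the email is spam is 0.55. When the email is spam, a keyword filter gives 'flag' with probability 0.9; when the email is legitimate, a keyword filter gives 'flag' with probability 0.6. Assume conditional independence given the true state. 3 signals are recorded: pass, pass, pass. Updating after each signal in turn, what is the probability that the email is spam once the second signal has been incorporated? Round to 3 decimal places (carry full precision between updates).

Each posterior becomes the prior for the next update.
After 'pass': P(spam) = 0.1·0.5500 / (0.1·0.5500 + 0.4·0.4500) ≈ 0.2340
After 'pass': P(spam) = 0.1·0.2340 / (0.1·0.2340 + 0.4·0.7660) ≈ 0.0710

0.071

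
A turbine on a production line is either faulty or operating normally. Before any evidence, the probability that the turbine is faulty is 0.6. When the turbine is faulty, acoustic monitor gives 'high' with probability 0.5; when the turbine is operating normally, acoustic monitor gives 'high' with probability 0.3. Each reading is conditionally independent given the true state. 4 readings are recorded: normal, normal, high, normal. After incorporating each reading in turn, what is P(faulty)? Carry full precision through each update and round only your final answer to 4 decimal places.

Apply Bayes' rule sequentially, carrying P(faulty) forward.
After 'normal': P(faulty) = 0.5·0.6000 / (0.5·0.6000 + 0.7·0.4000) ≈ 0.5172
After 'normal': P(faulty) = 0.5·0.5172 / (0.5·0.5172 + 0.7·0.4828) ≈ 0.4335
After 'high': P(faulty) = 0.5·0.4335 / (0.5·0.4335 + 0.3·0.5665) ≈ 0.5605
After 'normal': P(faulty) = 0.5·0.5605 / (0.5·0.5605 + 0.7·0.4395) ≈ 0.4767

0.4767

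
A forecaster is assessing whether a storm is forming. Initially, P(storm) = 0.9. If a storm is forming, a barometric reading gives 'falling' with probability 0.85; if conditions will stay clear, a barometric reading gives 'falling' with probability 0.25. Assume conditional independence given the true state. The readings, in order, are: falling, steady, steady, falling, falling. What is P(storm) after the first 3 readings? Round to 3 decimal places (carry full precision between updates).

0.550

Each posterior becomes the prior for the next update.
After 'falling': P(storm) = 0.85·0.9000 / (0.85·0.9000 + 0.25·0.1000) ≈ 0.9684
After 'steady': P(storm) = 0.15·0.9684 / (0.15·0.9684 + 0.75·0.0316) ≈ 0.8596
After 'steady': P(storm) = 0.15·0.8596 / (0.15·0.8596 + 0.75·0.1404) ≈ 0.5504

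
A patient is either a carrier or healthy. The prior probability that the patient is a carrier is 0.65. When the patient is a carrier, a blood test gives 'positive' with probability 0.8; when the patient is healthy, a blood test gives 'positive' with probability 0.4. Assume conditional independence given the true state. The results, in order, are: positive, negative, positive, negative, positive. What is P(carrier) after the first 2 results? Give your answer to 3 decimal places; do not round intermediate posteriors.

0.553

After 'positive': P(carrier) = 0.8·0.6500 / (0.8·0.6500 + 0.4·0.3500) ≈ 0.7879
After 'negative': P(carrier) = 0.2·0.7879 / (0.2·0.7879 + 0.6·0.2121) ≈ 0.5532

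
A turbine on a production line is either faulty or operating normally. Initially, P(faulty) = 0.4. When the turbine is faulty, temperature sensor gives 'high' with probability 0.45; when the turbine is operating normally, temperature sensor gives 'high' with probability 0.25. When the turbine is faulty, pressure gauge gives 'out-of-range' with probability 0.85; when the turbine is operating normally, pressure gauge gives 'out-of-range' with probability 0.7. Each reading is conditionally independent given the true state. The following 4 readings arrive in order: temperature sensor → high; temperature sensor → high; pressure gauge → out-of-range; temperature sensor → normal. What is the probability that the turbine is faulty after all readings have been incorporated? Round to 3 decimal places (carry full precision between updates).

0.658

After temperature sensor='high': P(faulty) = 0.45·0.4000 / (0.45·0.4000 + 0.25·0.6000) ≈ 0.5455
After temperature sensor='high': P(faulty) = 0.45·0.5455 / (0.45·0.5455 + 0.25·0.4545) ≈ 0.6835
After pressure gauge='out-of-range': P(faulty) = 0.85·0.6835 / (0.85·0.6835 + 0.7·0.3165) ≈ 0.7240
After temperature sensor='normal': P(faulty) = 0.55·0.7240 / (0.55·0.7240 + 0.75·0.2760) ≈ 0.6579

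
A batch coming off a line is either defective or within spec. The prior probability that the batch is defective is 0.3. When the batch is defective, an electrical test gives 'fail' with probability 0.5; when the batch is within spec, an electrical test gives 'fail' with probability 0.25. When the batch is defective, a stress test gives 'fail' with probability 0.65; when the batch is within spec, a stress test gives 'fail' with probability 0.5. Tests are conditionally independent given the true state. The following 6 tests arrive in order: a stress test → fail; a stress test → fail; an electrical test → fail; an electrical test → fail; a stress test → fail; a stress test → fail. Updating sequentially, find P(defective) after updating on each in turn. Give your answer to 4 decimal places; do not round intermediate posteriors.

0.8304

After a stress test='fail': P(defective) = 0.65·0.3000 / (0.65·0.3000 + 0.5·0.7000) ≈ 0.3578
After a stress test='fail': P(defective) = 0.65·0.3578 / (0.65·0.3578 + 0.5·0.6422) ≈ 0.4200
After an electrical test='fail': P(defective) = 0.5·0.4200 / (0.5·0.4200 + 0.25·0.5800) ≈ 0.5916
After an electrical test='fail': P(defective) = 0.5·0.5916 / (0.5·0.5916 + 0.25·0.4084) ≈ 0.7434
After a stress test='fail': P(defective) = 0.65·0.7434 / (0.65·0.7434 + 0.5·0.2566) ≈ 0.7902
After a stress test='fail': P(defective) = 0.65·0.7902 / (0.65·0.7902 + 0.5·0.2098) ≈ 0.8304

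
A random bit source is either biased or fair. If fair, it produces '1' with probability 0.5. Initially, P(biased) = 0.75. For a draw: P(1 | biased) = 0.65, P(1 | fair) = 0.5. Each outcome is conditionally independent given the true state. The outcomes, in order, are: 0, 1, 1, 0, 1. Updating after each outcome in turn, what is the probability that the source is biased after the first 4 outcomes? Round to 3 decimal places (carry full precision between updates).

After '0': P(biased) = 0.35·0.7500 / (0.35·0.7500 + 0.5·0.2500) ≈ 0.6774
After '1': P(biased) = 0.65·0.6774 / (0.65·0.6774 + 0.5·0.3226) ≈ 0.7319
After '1': P(biased) = 0.65·0.7319 / (0.65·0.7319 + 0.5·0.2681) ≈ 0.7802
After '0': P(biased) = 0.35·0.7802 / (0.35·0.7802 + 0.5·0.2198) ≈ 0.7130

0.713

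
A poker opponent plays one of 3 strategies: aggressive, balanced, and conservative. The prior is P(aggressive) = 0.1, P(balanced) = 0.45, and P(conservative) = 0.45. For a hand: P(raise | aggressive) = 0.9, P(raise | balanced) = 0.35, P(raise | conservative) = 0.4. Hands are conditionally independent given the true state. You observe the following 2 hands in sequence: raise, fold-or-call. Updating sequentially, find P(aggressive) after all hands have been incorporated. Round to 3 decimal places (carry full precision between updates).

After 'raise': normaliser = 0.9·0.1000 + 0.35·0.4500 + 0.4·0.4500; P(aggressive) ≈ 0.2105, P(balanced) ≈ 0.3684, P(conservative) ≈ 0.4211
After 'fold-or-call': normaliser = 0.1·0.2105 + 0.65·0.3684 + 0.6·0.4211; P(aggressive) ≈ 0.0410, P(balanced) ≈ 0.4667, P(conservative) ≈ 0.4923

0.041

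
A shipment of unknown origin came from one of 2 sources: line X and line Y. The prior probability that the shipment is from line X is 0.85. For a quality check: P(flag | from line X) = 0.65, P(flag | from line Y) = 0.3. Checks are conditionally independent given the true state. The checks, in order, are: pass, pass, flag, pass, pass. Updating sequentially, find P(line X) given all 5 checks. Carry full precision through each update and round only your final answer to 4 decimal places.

0.4342

Apply Bayes' rule sequentially, carrying P(line X) forward.
After 'pass': P(line X) = 0.35·0.8500 / (0.35·0.8500 + 0.7·0.1500) ≈ 0.7391
After 'pass': P(line X) = 0.35·0.7391 / (0.35·0.7391 + 0.7·0.2609) ≈ 0.5862
After 'flag': P(line X) = 0.65·0.5862 / (0.65·0.5862 + 0.3·0.4138) ≈ 0.7543
After 'pass': P(line X) = 0.35·0.7543 / (0.35·0.7543 + 0.7·0.2457) ≈ 0.6055
After 'pass': P(line X) = 0.35·0.6055 / (0.35·0.6055 + 0.7·0.3945) ≈ 0.4342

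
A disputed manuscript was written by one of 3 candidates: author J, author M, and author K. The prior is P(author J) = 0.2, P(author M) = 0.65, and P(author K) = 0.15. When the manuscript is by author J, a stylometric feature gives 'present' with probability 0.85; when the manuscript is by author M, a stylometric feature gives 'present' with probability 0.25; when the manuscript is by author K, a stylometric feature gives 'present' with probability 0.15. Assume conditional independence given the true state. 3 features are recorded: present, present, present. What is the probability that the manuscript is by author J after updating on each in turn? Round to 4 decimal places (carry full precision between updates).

0.9201

After 'present': normaliser = 0.85·0.2000 + 0.25·0.6500 + 0.15·0.1500; P(author J) ≈ 0.4789, P(author M) ≈ 0.4577, P(author K) ≈ 0.0634
After 'present': normaliser = 0.85·0.4789 + 0.25·0.4577 + 0.15·0.0634; P(author J) ≈ 0.7666, P(author M) ≈ 0.2155, P(author K) ≈ 0.0179
After 'present': normaliser = 0.85·0.7666 + 0.25·0.2155 + 0.15·0.0179; P(author J) ≈ 0.9201, P(author M) ≈ 0.0761, P(author K) ≈ 0.0038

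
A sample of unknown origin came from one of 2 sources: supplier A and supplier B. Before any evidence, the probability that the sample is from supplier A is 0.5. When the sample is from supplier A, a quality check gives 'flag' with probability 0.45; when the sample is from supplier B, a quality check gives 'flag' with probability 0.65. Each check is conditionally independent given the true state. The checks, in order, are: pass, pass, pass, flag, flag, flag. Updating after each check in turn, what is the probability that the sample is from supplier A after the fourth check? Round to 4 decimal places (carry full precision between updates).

After 'pass': P(supplier A) = 0.55·0.5000 / (0.55·0.5000 + 0.35·0.5000) ≈ 0.6111
After 'pass': P(supplier A) = 0.55·0.6111 / (0.55·0.6111 + 0.35·0.3889) ≈ 0.7118
After 'pass': P(supplier A) = 0.55·0.7118 / (0.55·0.7118 + 0.35·0.2882) ≈ 0.7951
After 'flag': P(supplier A) = 0.45·0.7951 / (0.45·0.7951 + 0.65·0.2049) ≈ 0.7287

0.7287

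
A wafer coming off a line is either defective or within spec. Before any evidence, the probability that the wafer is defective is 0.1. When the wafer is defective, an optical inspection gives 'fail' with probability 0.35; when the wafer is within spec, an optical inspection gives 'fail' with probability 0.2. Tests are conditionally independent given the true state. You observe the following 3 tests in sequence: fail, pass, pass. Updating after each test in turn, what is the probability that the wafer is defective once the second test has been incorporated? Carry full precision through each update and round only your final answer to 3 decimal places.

After 'fail': P(defective) = 0.35·0.1000 / (0.35·0.1000 + 0.2·0.9000) ≈ 0.1628
After 'pass': P(defective) = 0.65·0.1628 / (0.65·0.1628 + 0.8·0.8372) ≈ 0.1364

0.136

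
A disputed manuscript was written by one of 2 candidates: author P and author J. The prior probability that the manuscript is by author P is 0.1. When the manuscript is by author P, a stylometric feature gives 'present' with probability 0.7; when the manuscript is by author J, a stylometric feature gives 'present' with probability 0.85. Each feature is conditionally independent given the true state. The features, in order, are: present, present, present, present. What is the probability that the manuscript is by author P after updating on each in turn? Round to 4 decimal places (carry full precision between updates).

0.0486

After 'present': P(author P) = 0.7·0.1000 / (0.7·0.1000 + 0.85·0.9000) ≈ 0.0838
After 'present': P(author P) = 0.7·0.0838 / (0.7·0.0838 + 0.85·0.9162) ≈ 0.0701
After 'present': P(author P) = 0.7·0.0701 / (0.7·0.0701 + 0.85·0.9299) ≈ 0.0584
After 'present': P(author P) = 0.7·0.0584 / (0.7·0.0584 + 0.85·0.9416) ≈ 0.0486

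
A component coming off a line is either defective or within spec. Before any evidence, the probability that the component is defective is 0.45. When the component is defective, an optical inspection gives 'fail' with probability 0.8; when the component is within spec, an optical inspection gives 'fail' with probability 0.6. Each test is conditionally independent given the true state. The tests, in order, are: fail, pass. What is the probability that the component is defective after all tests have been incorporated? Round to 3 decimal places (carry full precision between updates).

Apply Bayes' rule sequentially, carrying P(defective) forward.
After 'fail': P(defective) = 0.8·0.4500 / (0.8·0.4500 + 0.6·0.5500) ≈ 0.5217
After 'pass': P(defective) = 0.2·0.5217 / (0.2·0.5217 + 0.4·0.4783) ≈ 0.3529

0.353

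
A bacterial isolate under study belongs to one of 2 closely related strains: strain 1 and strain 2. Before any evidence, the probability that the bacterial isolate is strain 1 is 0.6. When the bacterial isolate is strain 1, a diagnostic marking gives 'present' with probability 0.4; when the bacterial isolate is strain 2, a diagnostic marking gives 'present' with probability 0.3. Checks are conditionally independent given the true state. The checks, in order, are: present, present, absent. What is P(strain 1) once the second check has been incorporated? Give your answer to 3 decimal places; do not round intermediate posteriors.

0.727

After 'present': P(strain 1) = 0.4·0.6000 / (0.4·0.6000 + 0.3·0.4000) ≈ 0.6667
After 'present': P(strain 1) = 0.4·0.6667 / (0.4·0.6667 + 0.3·0.3333) ≈ 0.7273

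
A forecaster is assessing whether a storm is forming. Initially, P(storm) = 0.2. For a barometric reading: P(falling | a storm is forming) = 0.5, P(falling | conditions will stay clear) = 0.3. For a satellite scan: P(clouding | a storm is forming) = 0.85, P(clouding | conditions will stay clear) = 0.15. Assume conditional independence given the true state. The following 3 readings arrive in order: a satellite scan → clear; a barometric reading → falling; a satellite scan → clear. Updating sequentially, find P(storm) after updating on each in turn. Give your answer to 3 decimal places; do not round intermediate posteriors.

After a satellite scan='clear': P(storm) = 0.15·0.2000 / (0.15·0.2000 + 0.85·0.8000) ≈ 0.0423
After a barometric reading='falling': P(storm) = 0.5·0.0423 / (0.5·0.0423 + 0.3·0.9577) ≈ 0.0685
After a satellite scan='clear': P(storm) = 0.15·0.0685 / (0.15·0.0685 + 0.85·0.9315) ≈ 0.0128

0.013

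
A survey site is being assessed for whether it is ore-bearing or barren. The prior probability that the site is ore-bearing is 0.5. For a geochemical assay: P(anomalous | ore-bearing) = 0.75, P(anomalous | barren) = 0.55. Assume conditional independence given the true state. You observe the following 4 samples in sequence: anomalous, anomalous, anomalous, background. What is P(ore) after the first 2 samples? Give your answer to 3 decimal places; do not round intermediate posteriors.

0.650

Apply Bayes' rule sequentially, carrying P(ore) forward.
After 'anomalous': P(ore) = 0.75·0.5000 / (0.75·0.5000 + 0.55·0.5000) ≈ 0.5769
After 'anomalous': P(ore) = 0.75·0.5769 / (0.75·0.5769 + 0.55·0.4231) ≈ 0.6503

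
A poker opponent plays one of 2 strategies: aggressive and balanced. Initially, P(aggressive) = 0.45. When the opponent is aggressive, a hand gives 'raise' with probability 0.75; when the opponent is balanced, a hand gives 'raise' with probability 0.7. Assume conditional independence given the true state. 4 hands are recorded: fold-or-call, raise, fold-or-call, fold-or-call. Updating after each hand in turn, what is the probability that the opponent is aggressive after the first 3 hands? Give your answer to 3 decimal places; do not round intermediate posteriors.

0.378

After 'fold-or-call': P(aggressive) = 0.25·0.4500 / (0.25·0.4500 + 0.3·0.5500) ≈ 0.4054
After 'raise': P(aggressive) = 0.75·0.4054 / (0.75·0.4054 + 0.7·0.5946) ≈ 0.4221
After 'fold-or-call': P(aggressive) = 0.25·0.4221 / (0.25·0.4221 + 0.3·0.5779) ≈ 0.3784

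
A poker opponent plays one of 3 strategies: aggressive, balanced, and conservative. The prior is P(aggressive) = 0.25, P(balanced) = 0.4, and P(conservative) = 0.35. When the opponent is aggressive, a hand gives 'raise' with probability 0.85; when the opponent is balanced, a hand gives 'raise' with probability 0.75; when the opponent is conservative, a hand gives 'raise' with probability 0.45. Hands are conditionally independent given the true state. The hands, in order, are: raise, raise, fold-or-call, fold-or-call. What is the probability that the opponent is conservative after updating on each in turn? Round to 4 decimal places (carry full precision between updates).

0.5419

Each posterior becomes the prior for the next update.
After 'raise': normaliser = 0.85·0.2500 + 0.75·0.4000 + 0.45·0.3500; P(aggressive) ≈ 0.3172, P(balanced) ≈ 0.4478, P(conservative) ≈ 0.2351
After 'raise': normaliser = 0.85·0.3172 + 0.75·0.4478 + 0.45·0.2351; P(aggressive) ≈ 0.3791, P(balanced) ≈ 0.4722, P(conservative) ≈ 0.1487
After 'fold-or-call': normaliser = 0.15·0.3791 + 0.25·0.4722 + 0.55·0.1487; P(aggressive) ≈ 0.2215, P(balanced) ≈ 0.4598, P(conservative) ≈ 0.3187
After 'fold-or-call': normaliser = 0.15·0.2215 + 0.25·0.4598 + 0.55·0.3187; P(aggressive) ≈ 0.1027, P(balanced) ≈ 0.3554, P(conservative) ≈ 0.5419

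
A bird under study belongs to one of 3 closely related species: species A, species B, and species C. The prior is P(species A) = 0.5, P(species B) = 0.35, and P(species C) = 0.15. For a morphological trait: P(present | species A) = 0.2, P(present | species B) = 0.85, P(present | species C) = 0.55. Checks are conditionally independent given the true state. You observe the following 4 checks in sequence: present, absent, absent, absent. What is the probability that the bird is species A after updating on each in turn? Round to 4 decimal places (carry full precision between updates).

0.8573

Each posterior becomes the prior for the next update.
After 'present': normaliser = 0.2·0.5000 + 0.85·0.3500 + 0.55·0.1500; P(species A) ≈ 0.2083, P(species B) ≈ 0.6198, P(species C) ≈ 0.1719
After 'absent': normaliser = 0.8·0.2083 + 0.15·0.6198 + 0.45·0.1719; P(species A) ≈ 0.4946, P(species B) ≈ 0.2759, P(species C) ≈ 0.2295
After 'absent': normaliser = 0.8·0.4946 + 0.15·0.2759 + 0.45·0.2295; P(species A) ≈ 0.7323, P(species B) ≈ 0.0766, P(species C) ≈ 0.1911
After 'absent': normaliser = 0.8·0.7323 + 0.15·0.0766 + 0.45·0.1911; P(species A) ≈ 0.8573, P(species B) ≈ 0.0168, P(species C) ≈ 0.1259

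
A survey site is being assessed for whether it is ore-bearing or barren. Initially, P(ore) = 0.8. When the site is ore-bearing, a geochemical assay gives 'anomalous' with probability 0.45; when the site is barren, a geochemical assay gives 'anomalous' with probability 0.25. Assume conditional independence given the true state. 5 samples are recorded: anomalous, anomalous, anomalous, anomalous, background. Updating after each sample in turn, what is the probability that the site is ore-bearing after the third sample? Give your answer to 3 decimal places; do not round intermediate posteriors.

After 'anomalous': P(ore) = 0.45·0.8000 / (0.45·0.8000 + 0.25·0.2000) ≈ 0.8780
After 'anomalous': P(ore) = 0.45·0.8780 / (0.45·0.8780 + 0.25·0.1220) ≈ 0.9284
After 'anomalous': P(ore) = 0.45·0.9284 / (0.45·0.9284 + 0.25·0.0716) ≈ 0.9589

0.959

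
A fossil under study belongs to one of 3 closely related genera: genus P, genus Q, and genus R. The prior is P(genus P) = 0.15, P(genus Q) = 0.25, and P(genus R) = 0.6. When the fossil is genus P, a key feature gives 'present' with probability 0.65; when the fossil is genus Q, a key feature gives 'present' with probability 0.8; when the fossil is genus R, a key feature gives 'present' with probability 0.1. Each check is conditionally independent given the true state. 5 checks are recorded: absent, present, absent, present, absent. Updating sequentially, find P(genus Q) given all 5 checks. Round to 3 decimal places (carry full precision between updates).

0.153

After 'absent': normaliser = 0.35·0.1500 + 0.2·0.2500 + 0.9·0.6000; P(genus P) ≈ 0.0817, P(genus Q) ≈ 0.0778, P(genus R) ≈ 0.8405
After 'present': normaliser = 0.65·0.0817 + 0.8·0.0778 + 0.1·0.8405; P(genus P) ≈ 0.2663, P(genus Q) ≈ 0.3122, P(genus R) ≈ 0.4215
After 'absent': normaliser = 0.35·0.2663 + 0.2·0.3122 + 0.9·0.4215; P(genus P) ≈ 0.1743, P(genus Q) ≈ 0.1167, P(genus R) ≈ 0.7090
After 'present': normaliser = 0.65·0.1743 + 0.8·0.1167 + 0.1·0.7090; P(genus P) ≈ 0.4081, P(genus Q) ≈ 0.3364, P(genus R) ≈ 0.2555
After 'absent': normaliser = 0.35·0.4081 + 0.2·0.3364 + 0.9·0.2555; P(genus P) ≈ 0.3246, P(genus Q) ≈ 0.1529, P(genus R) ≈ 0.5225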